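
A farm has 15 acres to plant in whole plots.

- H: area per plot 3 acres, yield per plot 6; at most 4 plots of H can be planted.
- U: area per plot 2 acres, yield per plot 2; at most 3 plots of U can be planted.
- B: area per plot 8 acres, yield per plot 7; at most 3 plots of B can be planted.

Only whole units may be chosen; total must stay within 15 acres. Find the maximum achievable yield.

3×H and 3×U: area 15 ≤ 15, yield 3·6 + 3·2 = 24.
4×H and 1×U: area 14 ≤ 15, yield 4·6 + 1·2 = 26.
Best is 26.

26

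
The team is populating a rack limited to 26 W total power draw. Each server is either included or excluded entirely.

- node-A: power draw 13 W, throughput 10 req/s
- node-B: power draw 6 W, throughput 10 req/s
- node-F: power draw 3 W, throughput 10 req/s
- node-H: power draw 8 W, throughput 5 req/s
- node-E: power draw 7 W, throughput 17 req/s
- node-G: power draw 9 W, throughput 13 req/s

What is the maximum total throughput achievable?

node-B + node-F + node-E + node-G: power draw 6 + 3 + 7 + 9 = 25 ≤ 26, throughput 10 + 10 + 17 + 13 = 50.
node-F + node-E + node-G: power draw 3 + 7 + 9 = 19 ≤ 26, throughput 10 + 17 + 13 = 40.
node-B + node-F + node-H + node-E: power draw 6 + 3 + 8 + 7 = 24 ≤ 26, throughput 10 + 10 + 5 + 17 = 42.
Best is node-B, node-F, node-E, and node-G with total throughput 50.

50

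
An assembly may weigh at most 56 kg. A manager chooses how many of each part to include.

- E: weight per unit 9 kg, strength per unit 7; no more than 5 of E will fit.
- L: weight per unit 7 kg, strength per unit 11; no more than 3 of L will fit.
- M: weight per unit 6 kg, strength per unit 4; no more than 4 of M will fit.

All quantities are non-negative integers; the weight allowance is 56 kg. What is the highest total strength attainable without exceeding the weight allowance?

58

Take 3×E, 3×L, and 1×M: weight 54 ≤ 56, strength 3·7 + 3·11 + 1·4 = 58.
L has the best ratio (11/7) and is taken to its limit of 3; remaining capacity is filled optimally with the others.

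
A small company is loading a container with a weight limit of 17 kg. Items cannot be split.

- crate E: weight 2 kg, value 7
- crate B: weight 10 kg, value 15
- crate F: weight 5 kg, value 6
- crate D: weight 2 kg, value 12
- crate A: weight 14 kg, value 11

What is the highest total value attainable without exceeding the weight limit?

34

crate B + crate F + crate D: weight 10 + 5 + 2 = 17 ≤ 17, value 15 + 6 + 12 = 33.
crate E + crate B + crate D: weight 2 + 10 + 2 = 14 ≤ 17, value 7 + 15 + 12 = 34.
crate E + crate B + crate F: weight 2 + 10 + 5 = 17 ≤ 17, value 7 + 15 + 6 = 28.
Best is crate E, crate B, and crate D with total value 34.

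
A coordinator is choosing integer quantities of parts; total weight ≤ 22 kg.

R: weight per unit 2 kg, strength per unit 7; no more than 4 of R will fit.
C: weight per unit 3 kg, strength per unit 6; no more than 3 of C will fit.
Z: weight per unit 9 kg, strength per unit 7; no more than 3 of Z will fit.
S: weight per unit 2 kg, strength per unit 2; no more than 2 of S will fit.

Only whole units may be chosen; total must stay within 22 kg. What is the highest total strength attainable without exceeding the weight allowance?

This is a bounded integer knapsack.
4×R, 3×C, and 2×S: weight 21 ≤ 22, strength 4·7 + 3·6 + 2·2 = 50.
4×R, 3×C, and 1×S: weight 19 ≤ 22, strength 4·7 + 3·6 + 1·2 = 48.
Best is 50.

50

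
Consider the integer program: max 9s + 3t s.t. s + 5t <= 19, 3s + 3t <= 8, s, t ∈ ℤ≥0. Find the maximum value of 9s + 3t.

Relaxing integrality, the LP optimum is 24.00 at (s,t) = (2.67, 0), which is not an integer point.
(s,t)=(2,0): 1·2+5·0=2≤19, 3·2+3·0=6≤8, objective 18.
(s,t)=(1,1): 1·1+5·1=6≤19, 3·1+3·1=6≤8, objective 12.
(s,t)=(1,0): 1·1+5·0=1≤19, 3·1+3·0=3≤8, objective 9.
The best lattice point is (2,0), giving 18.

18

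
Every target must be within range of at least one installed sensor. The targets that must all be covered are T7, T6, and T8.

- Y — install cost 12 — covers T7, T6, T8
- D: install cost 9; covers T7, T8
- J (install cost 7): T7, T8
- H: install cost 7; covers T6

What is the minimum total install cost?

12

This is a weighted set-cover instance.
Y alone covers T7, T6, T8 — every target.
Total install cost: 12.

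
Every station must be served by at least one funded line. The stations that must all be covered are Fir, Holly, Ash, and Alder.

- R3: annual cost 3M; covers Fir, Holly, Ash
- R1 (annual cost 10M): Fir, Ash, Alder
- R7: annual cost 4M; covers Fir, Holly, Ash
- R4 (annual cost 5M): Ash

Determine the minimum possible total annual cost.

Choose R3 and R1: together they cover Fir, Holly, Ash, Alder — every station.
Total annual cost: 3 + 10 = 13.
No cover costs less than 13.

13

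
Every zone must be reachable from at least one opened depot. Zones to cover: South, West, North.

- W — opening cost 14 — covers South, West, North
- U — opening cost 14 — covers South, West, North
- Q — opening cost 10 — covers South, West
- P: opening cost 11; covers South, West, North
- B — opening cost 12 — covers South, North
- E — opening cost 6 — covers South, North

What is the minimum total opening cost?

P alone covers South, West, North — every zone.
Total opening cost: 11.

11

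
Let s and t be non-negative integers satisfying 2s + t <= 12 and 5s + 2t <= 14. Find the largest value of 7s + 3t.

(s,t)=(0,7): 2·0+1·7=7≤12, 5·0+2·7=14≤14, objective 21.
(s,t)=(0,6): 2·0+1·6=6≤12, 5·0+2·6=12≤14, objective 18.
No feasible integer point exceeds 21.

21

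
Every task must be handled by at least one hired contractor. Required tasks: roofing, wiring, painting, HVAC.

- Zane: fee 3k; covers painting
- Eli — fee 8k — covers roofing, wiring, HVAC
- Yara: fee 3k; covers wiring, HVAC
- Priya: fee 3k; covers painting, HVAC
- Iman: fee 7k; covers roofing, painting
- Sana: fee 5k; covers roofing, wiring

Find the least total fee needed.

8

Choose Priya and Sana: together they cover roofing, wiring, painting, HVAC — every task.
Total fee: 3 + 5 = 8.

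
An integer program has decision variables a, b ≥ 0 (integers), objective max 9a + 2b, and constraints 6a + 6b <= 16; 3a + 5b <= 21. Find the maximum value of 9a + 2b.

(a,b)=(2,0) is feasible, giving 18.
(a,b)=(1,1) is feasible, giving 11.
(a,b)=(1,0) is feasible, giving 9.
Maximum is 18 at (a,b)=(2,0).

18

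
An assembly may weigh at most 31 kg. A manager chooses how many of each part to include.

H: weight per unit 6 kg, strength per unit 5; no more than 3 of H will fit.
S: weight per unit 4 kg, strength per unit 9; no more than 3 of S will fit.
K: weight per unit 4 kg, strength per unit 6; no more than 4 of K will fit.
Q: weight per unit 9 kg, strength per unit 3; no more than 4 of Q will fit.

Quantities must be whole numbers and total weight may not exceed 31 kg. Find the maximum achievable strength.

Take 3×S and 4×K: weight 28 ≤ 31, strength 3·9 + 4·6 = 51.
S has the best ratio (9/4) and is taken to its limit of 3; remaining capacity is filled optimally with the others.

51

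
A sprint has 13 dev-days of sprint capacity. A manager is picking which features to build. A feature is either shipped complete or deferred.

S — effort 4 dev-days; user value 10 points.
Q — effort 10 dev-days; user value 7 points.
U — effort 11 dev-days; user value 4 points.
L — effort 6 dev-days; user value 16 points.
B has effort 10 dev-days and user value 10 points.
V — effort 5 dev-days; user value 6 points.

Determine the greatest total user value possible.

Take S and L: effort 4 + 6 = 10 ≤ 13, user value 10 + 16 = 26.
No other feasible combination does better.

26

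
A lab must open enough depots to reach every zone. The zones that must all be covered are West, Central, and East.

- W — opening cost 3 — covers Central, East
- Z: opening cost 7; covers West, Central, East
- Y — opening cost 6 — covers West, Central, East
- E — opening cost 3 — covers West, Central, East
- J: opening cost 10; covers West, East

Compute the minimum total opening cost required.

3

E alone covers West, Central, East — every zone.
Total opening cost: 3.
No cover costs less than 3.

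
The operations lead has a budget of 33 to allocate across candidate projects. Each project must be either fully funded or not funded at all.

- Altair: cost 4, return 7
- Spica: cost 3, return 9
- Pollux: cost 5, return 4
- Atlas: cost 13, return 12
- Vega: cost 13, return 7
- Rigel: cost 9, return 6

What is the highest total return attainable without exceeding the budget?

35

Allowing fractional choices, the relaxed optimum would be about 37.3, but projects are indivisible.
Altair + Spica + Atlas + Rigel: cost 4 + 3 + 13 + 9 = 29 ≤ 33, return 7 + 9 + 12 + 6 = 34.
Altair + Spica + Atlas + Vega: cost 4 + 3 + 13 + 13 = 33 ≤ 33, return 7 + 9 + 12 + 7 = 35.
Altair + Spica + Pollux + Atlas: cost 4 + 3 + 5 + 13 = 25 ≤ 33, return 7 + 9 + 4 + 12 = 32.
Best is Altair, Spica, Atlas, and Vega with total return 35.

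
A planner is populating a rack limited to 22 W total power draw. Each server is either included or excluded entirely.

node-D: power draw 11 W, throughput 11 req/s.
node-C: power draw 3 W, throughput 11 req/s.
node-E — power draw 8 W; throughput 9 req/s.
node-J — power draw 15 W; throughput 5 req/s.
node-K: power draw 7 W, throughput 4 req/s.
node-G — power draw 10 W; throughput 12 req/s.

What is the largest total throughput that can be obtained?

32

Take node-C, node-E, and node-G: power draw 3 + 8 + 10 = 21 ≤ 22, throughput 11 + 9 + 12 = 32.
No other feasible combination does better.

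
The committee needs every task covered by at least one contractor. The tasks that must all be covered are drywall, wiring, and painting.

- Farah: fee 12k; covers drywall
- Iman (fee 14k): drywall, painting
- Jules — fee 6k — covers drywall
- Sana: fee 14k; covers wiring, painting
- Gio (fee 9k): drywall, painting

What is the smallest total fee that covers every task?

The greedy cost-per-new-task heuristic would pick Gio and Sana for 23, but a cheaper cover exists.
Choose Jules and Sana: together they cover drywall, wiring, painting — every task.
Total fee: 6 + 14 = 20.
No cover costs less than 20.

20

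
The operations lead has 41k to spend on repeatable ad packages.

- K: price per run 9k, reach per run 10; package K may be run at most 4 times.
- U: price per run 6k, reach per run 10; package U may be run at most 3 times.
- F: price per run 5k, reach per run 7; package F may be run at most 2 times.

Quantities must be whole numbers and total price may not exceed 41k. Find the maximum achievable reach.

57

This is a bounded integer knapsack.
U has the best ratio (10/6); taking only U gives at most 3×10 = 30 (stopped by the supply cap of 3).
Mixing does better — 2×K, 3×U, and 1×F: price 41 ≤ 41, reach 2·10 + 3·10 + 1·7 = 57.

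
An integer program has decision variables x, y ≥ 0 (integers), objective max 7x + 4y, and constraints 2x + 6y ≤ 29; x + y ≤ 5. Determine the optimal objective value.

35

(x,y)=(5,0): 2·5+6·0=10≤29, 1·5+1·0=5≤5, objective 35.
(x,y)=(4,1): 2·4+6·1=14≤29, 1·4+1·1=5≤5, objective 32.
(x,y)=(4,0): 2·4+6·0=8≤29, 1·4+1·0=4≤5, objective 28.
Maximum is 35 at (x,y)=(5,0).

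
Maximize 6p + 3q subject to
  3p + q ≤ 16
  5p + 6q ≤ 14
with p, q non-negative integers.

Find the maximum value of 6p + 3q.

(p,q)=(2,0): 3·2+1·0=6≤16, 5·2+6·0=10≤14, objective 12.
(p,q)=(1,1): 3·1+1·1=4≤16, 5·1+6·1=11≤14, objective 9.
(p,q)=(1,0): 3·1+1·0=3≤16, 5·1+6·0=5≤14, objective 6.
Maximum is 12 at (p,q)=(2,0).

12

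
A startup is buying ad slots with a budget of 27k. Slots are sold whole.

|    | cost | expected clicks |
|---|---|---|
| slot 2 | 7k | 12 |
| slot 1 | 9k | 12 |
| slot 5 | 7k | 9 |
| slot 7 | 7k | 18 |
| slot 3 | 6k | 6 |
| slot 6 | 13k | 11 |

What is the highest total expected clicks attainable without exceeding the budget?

45

This is an integer program with binary decision variables.
Allowing fractional choices, the relaxed optimum would be about 47.1, but ad slots are indivisible.
slot 2 + slot 1 + slot 7: cost 7 + 9 + 7 = 23 ≤ 27, expected clicks 12 + 12 + 18 = 42.
slot 2 + slot 7 + slot 6: cost 7 + 7 + 13 = 27 ≤ 27, expected clicks 12 + 18 + 11 = 41.
slot 2 + slot 5 + slot 7 + slot 3: cost 7 + 7 + 7 + 6 = 27 ≤ 27, expected clicks 12 + 9 + 18 + 6 = 45.
Best is slot 2, slot 5, slot 7, and slot 3 with total expected clicks 45.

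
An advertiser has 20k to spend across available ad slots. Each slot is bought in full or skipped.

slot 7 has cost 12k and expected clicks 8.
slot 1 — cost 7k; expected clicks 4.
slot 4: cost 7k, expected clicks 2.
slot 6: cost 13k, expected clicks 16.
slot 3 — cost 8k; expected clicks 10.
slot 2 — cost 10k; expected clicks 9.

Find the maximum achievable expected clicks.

Treat it as a binary knapsack problem.
Take slot 1 and slot 6: cost 7 + 13 = 20 ≤ 20, expected clicks 4 + 16 = 20.
No other feasible combination does better.

20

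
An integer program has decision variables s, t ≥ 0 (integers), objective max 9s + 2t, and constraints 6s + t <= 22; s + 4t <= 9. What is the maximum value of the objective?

The continuous relaxation peaks at (3.43, 1.39) with value 33.70; rounding to a feasible lattice point costs some objective.
(s,t)=(3,1): 6·3+1·1=19≤22, 1·3+4·1=7≤9, objective 29.
(s,t)=(3,0): 6·3+1·0=18≤22, 1·3+4·0=3≤9, objective 27.
(s,t)=(2,1): 6·2+1·1=13≤22, 1·2+4·1=6≤9, objective 20.
(s,t)=(2,0): 6·2+1·0=12≤22, 1·2+4·0=2≤9, objective 18.
Maximum is 29 at (s,t)=(3,1).

29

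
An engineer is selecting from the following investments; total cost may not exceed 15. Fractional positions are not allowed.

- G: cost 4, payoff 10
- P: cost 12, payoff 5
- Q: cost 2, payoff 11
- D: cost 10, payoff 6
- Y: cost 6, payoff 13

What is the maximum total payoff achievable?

34

Allowing fractional choices, the relaxed optimum would be about 35.8, but investments are indivisible.
G + Y: cost 4 + 6 = 10 ≤ 15, payoff 10 + 13 = 23.
G + Q + Y: cost 4 + 2 + 6 = 12 ≤ 15, payoff 10 + 11 + 13 = 34.
Q + Y: cost 2 + 6 = 8 ≤ 15, payoff 11 + 13 = 24.
Best is G, Q, and Y with total payoff 34.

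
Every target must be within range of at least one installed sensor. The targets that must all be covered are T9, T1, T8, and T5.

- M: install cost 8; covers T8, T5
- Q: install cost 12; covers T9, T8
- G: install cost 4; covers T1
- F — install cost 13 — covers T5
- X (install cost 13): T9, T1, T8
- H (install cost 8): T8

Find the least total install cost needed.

The greedy cost-per-new-target heuristic would pick M, G, and Q for 24, but a cheaper cover exists.
Choose M and X: together they cover T9, T1, T8, T5 — every target.
Total install cost: 8 + 13 = 21.
No cover costs less than 21.

21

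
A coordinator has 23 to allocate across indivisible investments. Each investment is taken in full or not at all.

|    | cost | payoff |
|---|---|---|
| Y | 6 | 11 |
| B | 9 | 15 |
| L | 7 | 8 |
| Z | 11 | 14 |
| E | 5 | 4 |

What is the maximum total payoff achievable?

Treat it as a binary knapsack problem.
Take Y, B, and L: cost 6 + 9 + 7 = 22 ≤ 23, payoff 11 + 15 + 8 = 34.
No other feasible combination does better.

34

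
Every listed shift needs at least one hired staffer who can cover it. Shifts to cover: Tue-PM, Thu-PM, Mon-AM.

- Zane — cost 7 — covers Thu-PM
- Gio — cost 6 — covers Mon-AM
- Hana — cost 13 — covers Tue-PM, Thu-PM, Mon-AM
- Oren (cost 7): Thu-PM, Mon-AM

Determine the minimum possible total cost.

13

The greedy cost-per-new-shift heuristic would pick Oren and Hana for 20, but a cheaper cover exists.
Hana alone covers Tue-PM, Thu-PM, Mon-AM — every shift.
Total cost: 13.
No cover costs less than 13.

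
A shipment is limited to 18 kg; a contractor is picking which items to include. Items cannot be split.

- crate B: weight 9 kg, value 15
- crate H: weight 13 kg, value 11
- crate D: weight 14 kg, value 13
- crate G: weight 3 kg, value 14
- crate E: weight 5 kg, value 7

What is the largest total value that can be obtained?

36

Allowing fractional choices, the relaxed optimum would be about 36.9, but items are indivisible.
crate B + crate G: weight 9 + 3 = 12 ≤ 18, value 15 + 14 = 29.
crate D + crate G: weight 14 + 3 = 17 ≤ 18, value 13 + 14 = 27.
crate B + crate G + crate E: weight 9 + 3 + 5 = 17 ≤ 18, value 15 + 14 + 7 = 36.
Best is crate B, crate G, and crate E with total value 36.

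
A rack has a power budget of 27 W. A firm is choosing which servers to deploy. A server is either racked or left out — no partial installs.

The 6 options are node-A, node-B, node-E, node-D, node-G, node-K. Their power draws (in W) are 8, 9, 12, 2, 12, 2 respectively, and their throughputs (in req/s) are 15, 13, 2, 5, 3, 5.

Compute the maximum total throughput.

node-A + node-B + node-D: power draw 8 + 9 + 2 = 19 ≤ 27, throughput 15 + 13 + 5 = 33.
node-A + node-B + node-K: power draw 8 + 9 + 2 = 19 ≤ 27, throughput 15 + 13 + 5 = 33.
node-A + node-B + node-D + node-K: power draw 8 + 9 + 2 + 2 = 21 ≤ 27, throughput 15 + 13 + 5 + 5 = 38.
Best is node-A, node-B, node-D, and node-K with total throughput 38.

38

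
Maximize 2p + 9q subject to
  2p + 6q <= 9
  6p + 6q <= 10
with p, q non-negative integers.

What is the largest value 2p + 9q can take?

9

(p,q)=(0,1) is feasible, giving 9.
(p,q)=(1,0) is feasible, giving 2.
(p,q)=(0,0) is feasible, giving 0.
The best lattice point is (0,1), giving 9.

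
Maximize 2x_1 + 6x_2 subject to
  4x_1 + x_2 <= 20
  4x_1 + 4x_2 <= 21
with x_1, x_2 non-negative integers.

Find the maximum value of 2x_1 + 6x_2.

30

The continuous relaxation peaks at (0, 5.25) with value 31.50; rounding to a feasible lattice point costs some objective.
(x_1,x_2)=(0,5): 4·0+1·5=5≤20, 4·0+4·5=20≤21, objective 30.
(x_1,x_2)=(1,4): 4·1+1·4=8≤20, 4·1+4·4=20≤21, objective 26.
(x_1,x_2)=(0,4): 4·0+1·4=4≤20, 4·0+4·4=16≤21, objective 24.
Maximum is 30 at (x_1,x_2)=(0,5).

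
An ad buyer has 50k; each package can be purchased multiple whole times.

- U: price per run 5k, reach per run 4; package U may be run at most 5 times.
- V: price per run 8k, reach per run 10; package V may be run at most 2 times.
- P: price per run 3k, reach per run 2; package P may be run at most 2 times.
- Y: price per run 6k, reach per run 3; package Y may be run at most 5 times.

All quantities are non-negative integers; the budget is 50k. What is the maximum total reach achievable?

V has the best ratio (10/8); taking only V gives at most 2×10 = 20 (stopped by the supply cap of 2).
Mixing does better — 5×U, 2×V, 1×P, and 1×Y: price 50 ≤ 50, reach 5·4 + 2·10 + 1·2 + 1·3 = 45.

45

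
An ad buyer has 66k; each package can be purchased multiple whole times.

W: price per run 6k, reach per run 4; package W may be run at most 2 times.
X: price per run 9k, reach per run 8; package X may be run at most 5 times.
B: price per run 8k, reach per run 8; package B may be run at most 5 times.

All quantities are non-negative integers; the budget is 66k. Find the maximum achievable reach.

60

This is a bounded integer knapsack.
B has the best ratio (8/8); taking only B gives at most 5×8 = 40 (stopped by the supply cap of 5).
Mixing does better — 1×W, 2×X, and 5×B: price 64 ≤ 66, reach 1·4 + 2·8 + 5·8 = 60.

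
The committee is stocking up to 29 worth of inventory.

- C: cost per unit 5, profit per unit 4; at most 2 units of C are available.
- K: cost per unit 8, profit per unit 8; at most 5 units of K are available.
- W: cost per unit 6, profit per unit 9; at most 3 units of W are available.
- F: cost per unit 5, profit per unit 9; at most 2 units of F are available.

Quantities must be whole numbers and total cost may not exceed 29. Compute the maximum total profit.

This is a bounded integer knapsack.
F has the best ratio (9/5); taking only F gives at most 2×9 = 18 (stopped by the supply cap of 2).
Mixing does better — 3×W and 2×F: cost 28 ≤ 29, profit 3·9 + 2·9 = 45.

45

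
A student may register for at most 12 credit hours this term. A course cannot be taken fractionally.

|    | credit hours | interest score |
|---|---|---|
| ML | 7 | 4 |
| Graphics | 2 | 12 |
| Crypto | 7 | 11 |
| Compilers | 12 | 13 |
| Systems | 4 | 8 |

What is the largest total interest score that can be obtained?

23

This is an integer program with binary decision variables.
Allowing fractional choices, the relaxed optimum would be about 29.4, but courses are indivisible.
Graphics + Systems: credit hours 2 + 4 = 6 ≤ 12, interest score 12 + 8 = 20.
Graphics + Crypto: credit hours 2 + 7 = 9 ≤ 12, interest score 12 + 11 = 23.
Best is Graphics and Crypto with total interest score 23.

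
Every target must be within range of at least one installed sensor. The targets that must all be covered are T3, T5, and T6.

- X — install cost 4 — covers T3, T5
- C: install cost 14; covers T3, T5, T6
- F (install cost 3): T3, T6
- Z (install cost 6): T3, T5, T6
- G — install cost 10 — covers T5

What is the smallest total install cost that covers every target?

The greedy cost-per-new-target heuristic would pick F and X for 7, but a cheaper cover exists.
Z alone covers T3, T5, T6 — every target.
Total install cost: 6.
No cover costs less than 6.

6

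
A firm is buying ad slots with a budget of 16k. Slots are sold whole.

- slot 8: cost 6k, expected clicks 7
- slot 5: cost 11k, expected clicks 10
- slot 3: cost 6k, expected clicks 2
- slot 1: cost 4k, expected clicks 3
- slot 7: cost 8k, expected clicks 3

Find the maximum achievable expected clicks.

Allowing fractional choices, the relaxed optimum would be about 16.1, but ad slots are indivisible.
slot 5 + slot 1: cost 11 + 4 = 15 ≤ 16, expected clicks 10 + 3 = 13.
slot 8 + slot 3 + slot 1: cost 6 + 6 + 4 = 16 ≤ 16, expected clicks 7 + 2 + 3 = 12.
Best is slot 5 and slot 1 with total expected clicks 13.

13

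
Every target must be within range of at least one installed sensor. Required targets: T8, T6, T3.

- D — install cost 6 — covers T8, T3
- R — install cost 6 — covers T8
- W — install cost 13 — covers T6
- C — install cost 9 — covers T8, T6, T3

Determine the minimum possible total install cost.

9

This is an integer covering problem.
The greedy cost-per-new-target heuristic would pick D and C for 15, but a cheaper cover exists.
C alone covers T8, T6, T3 — every target.
Total install cost: 9.
No cover costs less than 9.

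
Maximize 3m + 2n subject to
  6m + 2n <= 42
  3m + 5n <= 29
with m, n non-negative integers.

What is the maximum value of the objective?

22

Relaxing integrality, the LP optimum is 23.00 at (m,n) = (6.33, 2), which is not an integer point.
(m,n)=(6,2): 6·6+2·2=40≤42, 3·6+5·2=28≤29, objective 22.
(m,n)=(6,1): 6·6+2·1=38≤42, 3·6+5·1=23≤29, objective 20.
(m,n)=(5,2): 6·5+2·2=34≤42, 3·5+5·2=25≤29, objective 19.
No feasible integer point exceeds 22.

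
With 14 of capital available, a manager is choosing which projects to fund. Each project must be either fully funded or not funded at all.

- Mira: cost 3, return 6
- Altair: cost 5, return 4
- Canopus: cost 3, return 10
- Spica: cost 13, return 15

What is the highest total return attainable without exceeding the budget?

Treat it as a binary knapsack problem.
Take Mira, Altair, and Canopus: cost 3 + 5 + 3 = 11 ≤ 14, return 6 + 4 + 10 = 20.
No other feasible combination does better.

20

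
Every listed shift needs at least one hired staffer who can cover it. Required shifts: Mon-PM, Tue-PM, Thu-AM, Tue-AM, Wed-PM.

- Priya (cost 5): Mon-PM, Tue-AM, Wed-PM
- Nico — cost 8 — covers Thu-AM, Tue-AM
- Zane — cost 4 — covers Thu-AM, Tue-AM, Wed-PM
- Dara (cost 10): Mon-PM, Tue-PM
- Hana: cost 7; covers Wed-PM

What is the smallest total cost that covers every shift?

The greedy cost-per-new-shift heuristic would pick Zane, Priya, and Dara for 19, but a cheaper cover exists.
Choose Zane and Dara: together they cover Mon-PM, Tue-PM, Thu-AM, Tue-AM, Wed-PM — every shift.
Total cost: 4 + 10 = 14.
No cover costs less than 14.

14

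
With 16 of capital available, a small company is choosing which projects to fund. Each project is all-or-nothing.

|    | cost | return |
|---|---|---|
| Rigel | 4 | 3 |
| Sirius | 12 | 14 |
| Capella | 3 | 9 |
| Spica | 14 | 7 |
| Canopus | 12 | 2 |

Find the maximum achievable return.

This is an integer program with binary decision variables.
Allowing fractional choices, the relaxed optimum would be about 23.8, but projects are indivisible.
Sirius: cost 12 ≤ 16, return 14.
Sirius + Capella: cost 12 + 3 = 15 ≤ 16, return 14 + 9 = 23.
Rigel + Sirius: cost 4 + 12 = 16 ≤ 16, return 3 + 14 = 17.
Best is Sirius and Capella with total return 23.

23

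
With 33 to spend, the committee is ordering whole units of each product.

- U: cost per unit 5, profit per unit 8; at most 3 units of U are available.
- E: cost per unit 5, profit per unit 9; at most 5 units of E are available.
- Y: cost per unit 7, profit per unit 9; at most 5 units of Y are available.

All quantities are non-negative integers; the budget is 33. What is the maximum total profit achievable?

54

This is a bounded integer knapsack.
E has the best ratio (9/5); taking only E gives at most 5×9 = 45 (stopped by the supply cap of 5).
Mixing does better — 5×E and 1×Y: cost 32 ≤ 33, profit 5·9 + 1·9 = 54.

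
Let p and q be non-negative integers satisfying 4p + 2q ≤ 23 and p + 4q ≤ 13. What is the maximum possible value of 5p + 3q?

Relaxing integrality, the LP optimum is 29.79 at (p,q) = (4.71, 2.07), which is not an integer point.
(p,q)=(5,1): 4·5+2·1=22≤23, 1·5+4·1=9≤13, objective 28.
(p,q)=(4,2): 4·4+2·2=20≤23, 1·4+4·2=12≤13, objective 26.
(p,q)=(5,0): 4·5+2·0=20≤23, 1·5+4·0=5≤13, objective 25.
No feasible integer point exceeds 28.

28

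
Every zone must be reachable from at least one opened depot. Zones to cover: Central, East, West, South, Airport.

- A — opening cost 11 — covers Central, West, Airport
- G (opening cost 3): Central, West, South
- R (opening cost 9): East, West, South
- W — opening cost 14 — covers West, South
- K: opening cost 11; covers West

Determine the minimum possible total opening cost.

20

Choose A and R: together they cover Central, East, West, South, Airport — every zone.
Total opening cost: 11 + 9 = 20.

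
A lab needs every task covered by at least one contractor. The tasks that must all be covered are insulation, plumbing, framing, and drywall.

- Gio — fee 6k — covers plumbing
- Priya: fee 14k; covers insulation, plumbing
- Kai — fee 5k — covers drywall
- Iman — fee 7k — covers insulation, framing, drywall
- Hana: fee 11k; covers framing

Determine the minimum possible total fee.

13

This is a weighted set-cover instance.
Choose Gio and Iman: together they cover insulation, plumbing, framing, drywall — every task.
Total fee: 6 + 7 = 13.
No cover costs less than 13.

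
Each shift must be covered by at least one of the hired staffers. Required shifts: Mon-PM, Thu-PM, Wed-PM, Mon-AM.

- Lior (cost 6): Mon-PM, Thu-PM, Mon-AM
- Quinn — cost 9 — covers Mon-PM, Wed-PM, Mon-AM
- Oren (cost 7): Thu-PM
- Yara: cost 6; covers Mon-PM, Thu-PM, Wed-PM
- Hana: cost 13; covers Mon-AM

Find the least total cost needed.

Choose Lior and Yara: together they cover Mon-PM, Thu-PM, Wed-PM, Mon-AM — every shift.
Total cost: 6 + 6 = 12.

12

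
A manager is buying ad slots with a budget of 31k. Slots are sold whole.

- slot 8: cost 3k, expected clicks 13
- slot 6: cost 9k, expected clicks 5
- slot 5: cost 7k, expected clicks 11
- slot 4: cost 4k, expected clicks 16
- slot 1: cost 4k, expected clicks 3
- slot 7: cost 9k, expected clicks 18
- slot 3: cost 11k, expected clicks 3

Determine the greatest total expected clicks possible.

61

Allowing fractional choices, the relaxed optimum would be about 63.2, but ad slots are indivisible.
slot 8 + slot 5 + slot 4 + slot 1 + slot 7: cost 3 + 7 + 4 + 4 + 9 = 27 ≤ 31, expected clicks 13 + 11 + 16 + 3 + 18 = 61.
slot 8 + slot 6 + slot 4 + slot 1 + slot 7: cost 3 + 9 + 4 + 4 + 9 = 29 ≤ 31, expected clicks 13 + 5 + 16 + 3 + 18 = 55.
slot 8 + slot 5 + slot 4 + slot 7: cost 3 + 7 + 4 + 9 = 23 ≤ 31, expected clicks 13 + 11 + 16 + 18 = 58.
Best is slot 8, slot 5, slot 4, slot 1, and slot 7 with total expected clicks 61.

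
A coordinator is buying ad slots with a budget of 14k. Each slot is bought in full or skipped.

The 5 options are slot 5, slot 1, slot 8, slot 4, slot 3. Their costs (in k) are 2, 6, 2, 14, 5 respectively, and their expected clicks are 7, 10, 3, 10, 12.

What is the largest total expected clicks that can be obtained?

29

Allowing fractional choices, the relaxed optimum would be about 30.5, but ad slots are indivisible.
slot 1 + slot 8 + slot 3: cost 6 + 2 + 5 = 13 ≤ 14, expected clicks 10 + 3 + 12 = 25.
slot 5 + slot 1 + slot 3: cost 2 + 6 + 5 = 13 ≤ 14, expected clicks 7 + 10 + 12 = 29.
slot 5 + slot 8 + slot 3: cost 2 + 2 + 5 = 9 ≤ 14, expected clicks 7 + 3 + 12 = 22.
Best is slot 5, slot 1, and slot 3 with total expected clicks 29.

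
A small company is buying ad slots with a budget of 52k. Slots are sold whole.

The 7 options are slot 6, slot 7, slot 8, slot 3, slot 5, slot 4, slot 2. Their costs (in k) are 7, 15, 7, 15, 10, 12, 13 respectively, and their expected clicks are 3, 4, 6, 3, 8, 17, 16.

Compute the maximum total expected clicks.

Treat it as a binary knapsack problem.
Allowing fractional choices, the relaxed optimum would be about 50.8, but ad slots are indivisible.
slot 7 + slot 5 + slot 4 + slot 2: cost 15 + 10 + 12 + 13 = 50 ≤ 52, expected clicks 4 + 8 + 17 + 16 = 45.
slot 8 + slot 5 + slot 4 + slot 2: cost 7 + 10 + 12 + 13 = 42 ≤ 52, expected clicks 6 + 8 + 17 + 16 = 47.
slot 6 + slot 8 + slot 5 + slot 4 + slot 2: cost 7 + 7 + 10 + 12 + 13 = 49 ≤ 52, expected clicks 3 + 6 + 8 + 17 + 16 = 50.
Best is slot 6, slot 8, slot 5, slot 4, and slot 2 with total expected clicks 50.

50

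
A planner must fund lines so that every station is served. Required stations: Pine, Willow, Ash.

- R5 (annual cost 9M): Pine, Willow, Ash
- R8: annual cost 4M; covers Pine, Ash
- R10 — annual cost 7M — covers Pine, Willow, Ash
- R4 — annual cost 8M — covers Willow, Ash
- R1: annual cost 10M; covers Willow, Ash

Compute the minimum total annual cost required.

7

The greedy cost-per-new-station heuristic would pick R8 and R10 for 11, but a cheaper cover exists.
R10 alone covers Pine, Willow, Ash — every station.
Total annual cost: 7.
No cover costs less than 7.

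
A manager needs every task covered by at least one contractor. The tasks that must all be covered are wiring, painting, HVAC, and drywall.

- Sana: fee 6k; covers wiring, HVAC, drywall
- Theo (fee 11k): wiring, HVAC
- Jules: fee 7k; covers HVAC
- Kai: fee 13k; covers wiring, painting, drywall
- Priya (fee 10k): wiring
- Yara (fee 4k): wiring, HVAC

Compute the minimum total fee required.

The greedy cost-per-new-task heuristic would pick Sana and Kai for 19, but a cheaper cover exists.
Choose Kai and Yara: together they cover wiring, painting, HVAC, drywall — every task.
Total fee: 13 + 4 = 17.
No cover costs less than 17.

17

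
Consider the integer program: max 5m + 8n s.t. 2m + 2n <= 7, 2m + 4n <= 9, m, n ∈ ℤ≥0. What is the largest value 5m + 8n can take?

Relaxing integrality, the LP optimum is 20.50 at (m,n) = (2.5, 1), which is not an integer point.
(m,n)=(2,1): 2·2+2·1=6≤7, 2·2+4·1=8≤9, objective 18.
(m,n)=(3,0): 2·3+2·0=6≤7, 2·3+4·0=6≤9, objective 15.
(m,n)=(1,1): 2·1+2·1=4≤7, 2·1+4·1=6≤9, objective 13.
Maximum is 18 at (m,n)=(2,1).

18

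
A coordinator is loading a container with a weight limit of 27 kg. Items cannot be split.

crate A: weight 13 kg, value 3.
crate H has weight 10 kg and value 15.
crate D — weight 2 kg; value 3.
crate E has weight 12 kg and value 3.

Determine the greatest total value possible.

This is a 0-1 knapsack instance.
crate A + crate H + crate D: weight 13 + 10 + 2 = 25 ≤ 27, value 3 + 15 + 3 = 21.
crate H + crate D: weight 10 + 2 = 12 ≤ 27, value 15 + 3 = 18.
crate H + crate D + crate E: weight 10 + 2 + 12 = 24 ≤ 27, value 15 + 3 + 3 = 21.
The maximum value is 21; one optimal choice is crate H, crate D, and crate E.

21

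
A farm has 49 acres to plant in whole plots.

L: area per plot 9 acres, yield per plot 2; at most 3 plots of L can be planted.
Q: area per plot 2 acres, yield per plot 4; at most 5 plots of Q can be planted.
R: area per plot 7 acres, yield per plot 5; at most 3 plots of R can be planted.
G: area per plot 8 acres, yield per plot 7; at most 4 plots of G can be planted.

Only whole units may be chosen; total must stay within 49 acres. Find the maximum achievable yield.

Q has the best ratio (4/2); taking only Q gives at most 5×4 = 20 (stopped by the supply cap of 5).
Mixing does better — 5×Q, 1×R, and 4×G: area 49 ≤ 49, yield 5·4 + 1·5 + 4·7 = 53.

53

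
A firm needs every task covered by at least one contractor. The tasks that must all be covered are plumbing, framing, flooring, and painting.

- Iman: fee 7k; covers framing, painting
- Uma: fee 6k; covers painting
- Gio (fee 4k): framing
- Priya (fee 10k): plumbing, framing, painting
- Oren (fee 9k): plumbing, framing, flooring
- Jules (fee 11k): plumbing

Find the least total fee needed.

15

Choose Uma and Oren: together they cover plumbing, framing, flooring, painting — every task.
Total fee: 6 + 9 = 15.
No cover costs less than 15.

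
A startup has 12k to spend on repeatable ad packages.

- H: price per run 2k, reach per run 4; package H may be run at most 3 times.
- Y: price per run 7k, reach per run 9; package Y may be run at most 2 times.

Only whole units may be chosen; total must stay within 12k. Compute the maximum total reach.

2×H and 1×Y: price 11 ≤ 12, reach 2·4 + 1·9 = 17.
1×H and 1×Y: price 9 ≤ 12, reach 1·4 + 1·9 = 13.
Best is 17.

17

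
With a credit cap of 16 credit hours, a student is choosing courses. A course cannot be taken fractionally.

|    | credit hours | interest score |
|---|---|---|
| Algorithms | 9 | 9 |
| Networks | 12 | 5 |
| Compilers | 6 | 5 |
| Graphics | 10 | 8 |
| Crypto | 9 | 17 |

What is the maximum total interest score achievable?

Take Compilers and Crypto: credit hours 6 + 9 = 15 ≤ 16, interest score 5 + 17 = 22.
No other feasible combination does better.

22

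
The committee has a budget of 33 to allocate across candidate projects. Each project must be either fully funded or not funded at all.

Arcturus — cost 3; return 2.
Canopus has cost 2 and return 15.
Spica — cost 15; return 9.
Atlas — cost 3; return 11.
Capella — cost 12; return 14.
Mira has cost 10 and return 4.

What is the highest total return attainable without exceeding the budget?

49

Canopus + Spica + Atlas + Capella: cost 2 + 15 + 3 + 12 = 32 ≤ 33, return 15 + 9 + 11 + 14 = 49.
Canopus + Atlas + Capella + Mira: cost 2 + 3 + 12 + 10 = 27 ≤ 33, return 15 + 11 + 14 + 4 = 44.
Arcturus + Canopus + Atlas + Capella + Mira: cost 3 + 2 + 3 + 12 + 10 = 30 ≤ 33, return 2 + 15 + 11 + 14 + 4 = 46.
Best is Canopus, Spica, Atlas, and Capella with total return 49.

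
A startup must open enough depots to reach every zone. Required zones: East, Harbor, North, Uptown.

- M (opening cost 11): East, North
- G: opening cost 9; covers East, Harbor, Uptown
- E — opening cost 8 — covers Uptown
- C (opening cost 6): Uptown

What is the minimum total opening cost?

This is an integer covering problem.
Choose M and G: together they cover East, Harbor, North, Uptown — every zone.
Total opening cost: 11 + 9 = 20.
No cover costs less than 20.

20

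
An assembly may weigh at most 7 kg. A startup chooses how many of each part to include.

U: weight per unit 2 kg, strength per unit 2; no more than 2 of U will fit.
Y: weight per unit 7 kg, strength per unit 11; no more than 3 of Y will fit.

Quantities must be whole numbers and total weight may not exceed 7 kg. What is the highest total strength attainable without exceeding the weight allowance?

2×U: weight 4 ≤ 7, strength 2·2 = 4.
1×Y: weight 7 ≤ 7, strength 1·11 = 11.
Best is 11.

11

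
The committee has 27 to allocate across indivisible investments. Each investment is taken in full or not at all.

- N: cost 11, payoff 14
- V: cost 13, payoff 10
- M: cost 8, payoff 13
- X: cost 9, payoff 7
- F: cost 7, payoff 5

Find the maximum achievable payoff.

Take N, M, and F: cost 11 + 8 + 7 = 26 ≤ 27, payoff 14 + 13 + 5 = 32.
No other feasible combination does better.

32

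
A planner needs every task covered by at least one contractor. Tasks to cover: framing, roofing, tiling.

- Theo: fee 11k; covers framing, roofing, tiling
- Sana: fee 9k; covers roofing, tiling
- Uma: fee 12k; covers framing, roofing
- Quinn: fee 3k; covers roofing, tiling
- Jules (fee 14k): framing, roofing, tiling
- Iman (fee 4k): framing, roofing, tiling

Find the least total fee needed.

4

Iman alone covers framing, roofing, tiling — every task.
Total fee: 4.
No cover costs less than 4.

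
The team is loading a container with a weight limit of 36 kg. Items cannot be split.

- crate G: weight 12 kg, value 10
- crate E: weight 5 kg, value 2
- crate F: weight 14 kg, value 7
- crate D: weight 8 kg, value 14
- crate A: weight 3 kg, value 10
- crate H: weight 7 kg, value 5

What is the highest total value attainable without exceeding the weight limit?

41

Allowing fractional choices, the relaxed optimum would be about 42.0, but items are indivisible.
crate G + crate E + crate D + crate A + crate H: weight 12 + 5 + 8 + 3 + 7 = 35 ≤ 36, value 10 + 2 + 14 + 10 + 5 = 41.
crate G + crate D + crate A + crate H: weight 12 + 8 + 3 + 7 = 30 ≤ 36, value 10 + 14 + 10 + 5 = 39.
Best is crate G, crate E, crate D, crate A, and crate H with total value 41.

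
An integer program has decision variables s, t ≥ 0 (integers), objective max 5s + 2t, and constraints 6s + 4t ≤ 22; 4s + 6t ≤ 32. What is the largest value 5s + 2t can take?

Relaxing integrality, the LP optimum is 18.33 at (s,t) = (3.67, 0), which is not an integer point.
(s,t)=(3,1): 6·3+4·1=22≤22, 4·3+6·1=18≤32, objective 17.
(s,t)=(3,0): 6·3+4·0=18≤22, 4·3+6·0=12≤32, objective 15.
(s,t)=(2,2): 6·2+4·2=20≤22, 4·2+6·2=20≤32, objective 14.
No feasible integer point exceeds 17.

17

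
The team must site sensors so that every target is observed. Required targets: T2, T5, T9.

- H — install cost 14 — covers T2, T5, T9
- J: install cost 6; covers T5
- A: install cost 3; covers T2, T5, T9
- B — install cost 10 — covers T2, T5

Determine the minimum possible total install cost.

3

This is a weighted set-cover instance.
A alone covers T2, T5, T9 — every target.
Total install cost: 3.
No cover costs less than 3.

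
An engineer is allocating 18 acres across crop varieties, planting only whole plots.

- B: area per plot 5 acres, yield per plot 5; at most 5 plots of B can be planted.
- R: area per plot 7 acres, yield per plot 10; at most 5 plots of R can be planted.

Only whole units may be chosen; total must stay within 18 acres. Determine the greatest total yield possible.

20

Take 2×R: area 14 ≤ 18, yield 2·10 = 20.
No other integer combination yields more.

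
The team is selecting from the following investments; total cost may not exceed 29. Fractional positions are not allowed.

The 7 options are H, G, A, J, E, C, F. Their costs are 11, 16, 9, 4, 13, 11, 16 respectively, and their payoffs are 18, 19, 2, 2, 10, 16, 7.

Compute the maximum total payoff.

H + G: cost 11 + 16 = 27 ≤ 29, payoff 18 + 19 = 37.
H + J + C: cost 11 + 4 + 11 = 26 ≤ 29, payoff 18 + 2 + 16 = 36.
Best is H and G with total payoff 37.

37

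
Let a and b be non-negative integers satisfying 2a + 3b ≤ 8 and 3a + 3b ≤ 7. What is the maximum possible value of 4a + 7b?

14

(a,b)=(0,2): 2·0+3·2=6≤8, 3·0+3·2=6≤7, objective 14.
(a,b)=(1,1): 2·1+3·1=5≤8, 3·1+3·1=6≤7, objective 11.
No feasible integer point exceeds 14.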